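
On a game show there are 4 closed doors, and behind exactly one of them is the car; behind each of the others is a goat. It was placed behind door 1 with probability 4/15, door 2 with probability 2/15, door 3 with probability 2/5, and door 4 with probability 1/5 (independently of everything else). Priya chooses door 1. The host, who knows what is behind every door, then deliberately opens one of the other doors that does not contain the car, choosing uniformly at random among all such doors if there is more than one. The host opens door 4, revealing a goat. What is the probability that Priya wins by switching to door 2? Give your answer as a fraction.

3/16

Condition on the true location of the car.
If it is behind door 1 (prior 4/15): the host has 3 equally likely choices, so probability 1/3; weight (4/15)·(1/3) = 4/45.
If it is behind door 2 (prior 2/15): the host has 2 equally likely choices, so probability 1/2; weight (2/15)·(1/2) = 1/15.
If it is behind door 3 (prior 2/5): the host has 2 equally likely choices, so probability 1/2; weight (2/5)·(1/2) = 1/5.
If it is behind door 4 (prior 1/5): the host opened door 4, so this case is ruled out; weight (1/5)·0 = 0.
The weights sum to 16/45.
So P(the car behind door 2 | the host opened door 4) = (1/15) / (16/45) = 3/16.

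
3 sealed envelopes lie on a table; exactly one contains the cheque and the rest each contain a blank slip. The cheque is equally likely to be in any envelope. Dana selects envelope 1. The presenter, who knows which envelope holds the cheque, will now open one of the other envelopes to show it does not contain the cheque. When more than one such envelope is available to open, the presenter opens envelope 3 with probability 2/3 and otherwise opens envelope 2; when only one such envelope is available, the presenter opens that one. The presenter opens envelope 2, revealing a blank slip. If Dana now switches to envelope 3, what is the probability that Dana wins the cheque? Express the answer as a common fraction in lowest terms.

Condition on the true location of the cheque.
If it is in envelope 1 (prior 1/3): envelope 3 is available but not opened, probability 1/3; weight (1/3)·(1/3) = 1/9.
If it is in envelope 2 (prior 1/3): the presenter opened envelope 2, so this case is ruled out; weight (1/3)·0 = 0.
If it is in envelope 3 (prior 1/3): only envelope 2 is available, probability 1; weight (1/3)·1 = 1/3.
The weights sum to 4/9.
So P(the cheque in envelope 3 | the presenter opened envelope 2) = (1/3) / (4/9) = 3/4.

3/4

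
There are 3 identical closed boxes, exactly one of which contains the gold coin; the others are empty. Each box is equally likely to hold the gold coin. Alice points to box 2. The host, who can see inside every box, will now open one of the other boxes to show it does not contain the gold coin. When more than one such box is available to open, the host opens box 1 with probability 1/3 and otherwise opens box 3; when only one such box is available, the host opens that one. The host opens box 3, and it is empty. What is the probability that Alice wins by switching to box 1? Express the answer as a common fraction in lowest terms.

Condition on the true location of the gold coin.
If it is in box 1 (prior 1/3): only box 3 is available, probability 1; weight (1/3)·1 = 1/3.
If it is in box 2 (prior 1/3): box 1 is available but not opened, probability 2/3; weight (1/3)·(2/3) = 2/9.
If it is in box 3 (prior 1/3): the host opened box 3, so this case is ruled out; weight (1/3)·0 = 0.
The weights sum to 5/9.
So P(the gold coin in box 1 | the host opened box 3) = (1/3) / (5/9) = 3/5.

3/5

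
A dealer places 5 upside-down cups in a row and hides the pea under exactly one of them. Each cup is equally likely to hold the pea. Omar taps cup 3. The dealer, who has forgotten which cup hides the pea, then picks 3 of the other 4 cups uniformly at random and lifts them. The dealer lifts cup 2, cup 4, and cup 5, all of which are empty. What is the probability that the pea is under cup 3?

Condition on the true location of the pea.
If it is under either of cups 1 and 3 (prior 1/5 each): the dealer picks exactly this set with probability 1/4 regardless, and none is the prize; weight (1/5)·(1/4) = 1/20 each.
If it is under any of cups 2, 4, and 5 (prior 1/5 each): that cup was opened and seen not to hold the prize — ruled out; weight (1/5)·0 = 0 each.
The weights sum to 1/10.
So P(the pea under cup 3 | the dealer opened cup 2, cup 4, and cup 5) = (1/20) / (1/10) = 1/2.

1/2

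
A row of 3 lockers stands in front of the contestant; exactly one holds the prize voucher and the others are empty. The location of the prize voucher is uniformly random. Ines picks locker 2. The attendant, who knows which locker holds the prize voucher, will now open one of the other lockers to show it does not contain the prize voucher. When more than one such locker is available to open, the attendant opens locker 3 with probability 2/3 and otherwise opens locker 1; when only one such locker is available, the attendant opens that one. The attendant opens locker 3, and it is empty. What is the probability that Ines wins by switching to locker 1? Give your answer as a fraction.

Consider each possible location of the prize voucher in turn.
If it is in locker 1 (prior 1/3): only locker 3 is available, probability 1; weight (1/3)·1 = 1/3.
If it is in locker 2 (prior 1/3): locker 3 is available, opened with probability 2/3; weight (1/3)·(2/3) = 2/9.
If it is in locker 3 (prior 1/3): the attendant opened locker 3, so this case is ruled out; weight (1/3)·0 = 0.
The weights sum to 5/9.
So P(the prize voucher in locker 1 | the attendant opened locker 3) = (1/3) / (5/9) = 3/5.

3/5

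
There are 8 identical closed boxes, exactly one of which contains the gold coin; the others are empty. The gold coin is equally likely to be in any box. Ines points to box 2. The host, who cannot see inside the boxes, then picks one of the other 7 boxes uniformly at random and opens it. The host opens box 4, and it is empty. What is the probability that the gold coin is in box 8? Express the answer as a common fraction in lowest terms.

Condition on the true location of the gold coin.
If it is in any of boxes 1, 2, 3, 5, 6, 7, and 8 (prior 1/8 each): the host picks box 4 with probability 1/7 regardless, and it is not the prize; weight (1/8)·(1/7) = 1/56 each.
If it is in box 4 (prior 1/8): the host opened box 4, so this case is ruled out; weight (1/8)·0 = 0.
The weights sum to 1/8.
So P(the gold coin in box 8 | the host opened box 4) = (1/56) / (1/8) = 1/7.

1/7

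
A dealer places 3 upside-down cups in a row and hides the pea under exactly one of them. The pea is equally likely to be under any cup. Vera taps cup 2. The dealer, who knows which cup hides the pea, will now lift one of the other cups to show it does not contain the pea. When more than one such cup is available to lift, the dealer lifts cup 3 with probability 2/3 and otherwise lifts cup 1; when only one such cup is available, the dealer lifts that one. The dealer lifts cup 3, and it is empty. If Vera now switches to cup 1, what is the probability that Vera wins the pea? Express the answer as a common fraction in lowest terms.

Consider each possible location of the pea in turn.
If it is under cup 1 (prior 1/3): only cup 3 is available, probability 1; weight (1/3)·1 = 1/3.
If it is under cup 2 (prior 1/3): cup 3 is available, opened with probability 2/3; weight (1/3)·(2/3) = 2/9.
If it is under cup 3 (prior 1/3): the dealer opened cup 3, so this case is ruled out; weight (1/3)·0 = 0.
The weights sum to 5/9.
So P(the pea under cup 1 | the dealer opened cup 3) = (1/3) / (5/9) = 3/5.

3/5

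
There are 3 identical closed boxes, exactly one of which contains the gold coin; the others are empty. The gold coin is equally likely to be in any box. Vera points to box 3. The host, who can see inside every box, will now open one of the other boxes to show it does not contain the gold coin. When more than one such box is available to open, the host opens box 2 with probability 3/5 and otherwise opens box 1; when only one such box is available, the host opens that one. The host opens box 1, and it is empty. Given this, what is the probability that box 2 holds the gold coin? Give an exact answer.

Consider each possible location of the gold coin in turn.
If it is in box 1 (prior 1/3): the host opened box 1, so this case is ruled out; weight (1/3)·0 = 0.
If it is in box 2 (prior 1/3): only box 1 is available, probability 1; weight (1/3)·1 = 1/3.
If it is in box 3 (prior 1/3): box 2 is available but not opened, probability 2/5; weight (1/3)·(2/5) = 2/15.
The weights sum to 7/15.
So P(the gold coin in box 2 | the host opened box 1) = (1/3) / (7/15) = 5/7.

5/7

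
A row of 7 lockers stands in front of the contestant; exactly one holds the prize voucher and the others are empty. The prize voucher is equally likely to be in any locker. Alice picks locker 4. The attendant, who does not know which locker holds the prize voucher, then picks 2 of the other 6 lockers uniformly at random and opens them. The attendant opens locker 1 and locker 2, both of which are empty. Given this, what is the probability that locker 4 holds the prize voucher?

1/5

Apply Bayes' rule, conditioning on where the prize voucher actually is.
If it is in either of lockers 1 and 2 (prior 1/7 each): that locker was opened and seen not to hold the prize — ruled out; weight (1/7)·0 = 0 each.
If it is in any of lockers 3, 4, 5, 6, and 7 (prior 1/7 each): the attendant picks exactly this set with probability 1/15 regardless, and none is the prize; weight (1/7)·(1/15) = 1/105 each.
The weights sum to 1/21.
So P(the prize voucher in locker 4 | the attendant opened locker 1 and locker 2) = (1/105) / (1/21) = 1/5.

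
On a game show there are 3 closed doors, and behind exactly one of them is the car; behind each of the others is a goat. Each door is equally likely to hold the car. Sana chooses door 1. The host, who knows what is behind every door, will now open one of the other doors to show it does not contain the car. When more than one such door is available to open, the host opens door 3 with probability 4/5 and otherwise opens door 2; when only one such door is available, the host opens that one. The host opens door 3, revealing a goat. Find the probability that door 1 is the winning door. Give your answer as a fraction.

4/9

Consider each possible location of the car in turn.
If it is behind door 1 (prior 1/3): door 3 is available, opened with probability 4/5; weight (1/3)·(4/5) = 4/15.
If it is behind door 2 (prior 1/3): only door 3 is available, probability 1; weight (1/3)·1 = 1/3.
If it is behind door 3 (prior 1/3): the host opened door 3, so this case is ruled out; weight (1/3)·0 = 0.
The weights sum to 3/5.
So P(the car behind door 1 | the host opened door 3) = (4/15) / (3/5) = 4/9.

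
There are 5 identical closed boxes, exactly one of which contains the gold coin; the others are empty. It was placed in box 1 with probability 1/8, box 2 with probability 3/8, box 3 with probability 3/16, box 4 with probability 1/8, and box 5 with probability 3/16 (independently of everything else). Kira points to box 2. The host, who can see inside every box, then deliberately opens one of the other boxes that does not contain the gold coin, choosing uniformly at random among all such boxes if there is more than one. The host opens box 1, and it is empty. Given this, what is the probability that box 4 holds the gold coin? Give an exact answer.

4/25

Apply Bayes' rule, conditioning on where the gold coin actually is.
If it is in box 1 (prior 1/8): the host opened box 1, so this case is ruled out; weight (1/8)·0 = 0.
If it is in box 2 (prior 3/8): the host has 4 equally likely choices, so probability 1/4; weight (3/8)·(1/4) = 3/32.
If it is in either of boxes 3 and 5 (prior 3/16 each): the host has 3 equally likely choices, so probability 1/3; weight (3/16)·(1/3) = 1/16 each.
If it is in box 4 (prior 1/8): the host has 3 equally likely choices, so probability 1/3; weight (1/8)·(1/3) = 1/24.
The weights sum to 25/96.
So P(the gold coin in box 4 | the host opened box 1) = (1/24) / (25/96) = 4/25.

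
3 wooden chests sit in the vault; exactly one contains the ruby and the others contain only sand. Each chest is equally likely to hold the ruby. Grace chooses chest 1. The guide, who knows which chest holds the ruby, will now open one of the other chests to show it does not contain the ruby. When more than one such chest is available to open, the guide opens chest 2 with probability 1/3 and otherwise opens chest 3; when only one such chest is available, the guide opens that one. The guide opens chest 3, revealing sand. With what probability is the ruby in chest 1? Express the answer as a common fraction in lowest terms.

2/5

Condition on the true location of the ruby.
If it is in chest 1 (prior 1/3): chest 2 is available but not opened, probability 2/3; weight (1/3)·(2/3) = 2/9.
If it is in chest 2 (prior 1/3): only chest 3 is available, probability 1; weight (1/3)·1 = 1/3.
If it is in chest 3 (prior 1/3): the guide opened chest 3, so this case is ruled out; weight (1/3)·0 = 0.
The weights sum to 5/9.
So P(the ruby in chest 1 | the guide opened chest 3) = (2/9) / (5/9) = 2/5.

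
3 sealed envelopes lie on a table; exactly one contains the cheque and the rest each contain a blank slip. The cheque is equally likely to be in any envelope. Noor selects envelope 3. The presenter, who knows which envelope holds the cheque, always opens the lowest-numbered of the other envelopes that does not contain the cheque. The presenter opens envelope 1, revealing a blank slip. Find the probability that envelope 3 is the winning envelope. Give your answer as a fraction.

Consider each possible location of the cheque in turn.
If it is in envelope 1 (prior 1/3): the presenter opened envelope 1, so this case is ruled out; weight (1/3)·0 = 0.
If it is in either of envelopes 2 and 3 (prior 1/3 each): envelope 1 is the lowest-numbered option available, probability 1; weight (1/3)·1 = 1/3 each.
The weights sum to 2/3.
So P(the cheque in envelope 3 | the presenter opened envelope 1) = (1/3) / (2/3) = 1/2.

1/2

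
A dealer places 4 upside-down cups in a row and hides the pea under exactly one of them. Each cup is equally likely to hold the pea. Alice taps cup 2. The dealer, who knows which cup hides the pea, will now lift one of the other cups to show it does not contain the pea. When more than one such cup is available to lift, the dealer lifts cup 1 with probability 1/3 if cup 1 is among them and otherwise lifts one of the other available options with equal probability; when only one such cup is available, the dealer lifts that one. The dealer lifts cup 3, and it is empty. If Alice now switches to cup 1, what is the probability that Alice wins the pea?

1/3

Apply Bayes' rule, conditioning on where the pea actually is.
If it is under cup 1 (prior 1/4): cup 1 holds the prize so is unavailable; the dealer chooses uniformly among the 2 others, probability 1/2; weight (1/4)·(1/2) = 1/8.
If it is under cup 2 (prior 1/4): cup 1 is available but not opened; cup 3 gets probability (1 − 1/3)/2 = 1/3; weight (1/4)·(1/3) = 1/12.
If it is under cup 3 (prior 1/4): the dealer opened cup 3, so this case is ruled out; weight (1/4)·0 = 0.
If it is under cup 4 (prior 1/4): cup 1 is available but not opened, probability 2/3; weight (1/4)·(2/3) = 1/6.
The weights sum to 3/8.
So P(the pea under cup 1 | the dealer opened cup 3) = (1/8) / (3/8) = 1/3.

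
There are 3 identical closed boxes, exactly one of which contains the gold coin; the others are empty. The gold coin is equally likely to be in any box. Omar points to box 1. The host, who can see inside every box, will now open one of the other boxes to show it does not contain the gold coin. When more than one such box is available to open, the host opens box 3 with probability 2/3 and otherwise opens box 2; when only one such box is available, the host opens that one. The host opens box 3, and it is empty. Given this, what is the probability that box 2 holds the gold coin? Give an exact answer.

3/5

Consider each possible location of the gold coin in turn.
If it is in box 1 (prior 1/3): box 3 is available, opened with probability 2/3; weight (1/3)·(2/3) = 2/9.
If it is in box 2 (prior 1/3): only box 3 is available, probability 1; weight (1/3)·1 = 1/3.
If it is in box 3 (prior 1/3): the host opened box 3, so this case is ruled out; weight (1/3)·0 = 0.
The weights sum to 5/9.
So P(the gold coin in box 2 | the host opened box 3) = (1/3) / (5/9) = 3/5.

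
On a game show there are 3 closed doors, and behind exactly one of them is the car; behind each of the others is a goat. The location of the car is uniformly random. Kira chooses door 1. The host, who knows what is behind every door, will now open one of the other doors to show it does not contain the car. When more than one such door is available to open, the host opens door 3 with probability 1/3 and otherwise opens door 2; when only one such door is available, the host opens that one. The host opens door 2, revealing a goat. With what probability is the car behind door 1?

2/5

Condition on the true location of the car.
If it is behind door 1 (prior 1/3): door 3 is available but not opened, probability 2/3; weight (1/3)·(2/3) = 2/9.
If it is behind door 2 (prior 1/3): the host opened door 2, so this case is ruled out; weight (1/3)·0 = 0.
If it is behind door 3 (prior 1/3): only door 2 is available, probability 1; weight (1/3)·1 = 1/3.
The weights sum to 5/9.
So P(the car behind door 1 | the host opened door 2) = (2/9) / (5/9) = 2/5.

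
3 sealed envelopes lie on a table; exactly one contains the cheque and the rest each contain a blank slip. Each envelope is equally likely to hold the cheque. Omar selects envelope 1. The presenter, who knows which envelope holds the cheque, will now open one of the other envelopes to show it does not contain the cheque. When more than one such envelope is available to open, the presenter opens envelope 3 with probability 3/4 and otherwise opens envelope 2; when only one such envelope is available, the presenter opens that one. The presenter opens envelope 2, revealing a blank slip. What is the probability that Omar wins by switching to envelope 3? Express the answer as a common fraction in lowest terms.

Condition on the true location of the cheque.
If it is in envelope 1 (prior 1/3): envelope 3 is available but not opened, probability 1/4; weight (1/3)·(1/4) = 1/12.
If it is in envelope 2 (prior 1/3): the presenter opened envelope 2, so this case is ruled out; weight (1/3)·0 = 0.
If it is in envelope 3 (prior 1/3): only envelope 2 is available, probability 1; weight (1/3)·1 = 1/3.
The weights sum to 5/12.
So P(the cheque in envelope 3 | the presenter opened envelope 2) = (1/3) / (5/12) = 4/5.

4/5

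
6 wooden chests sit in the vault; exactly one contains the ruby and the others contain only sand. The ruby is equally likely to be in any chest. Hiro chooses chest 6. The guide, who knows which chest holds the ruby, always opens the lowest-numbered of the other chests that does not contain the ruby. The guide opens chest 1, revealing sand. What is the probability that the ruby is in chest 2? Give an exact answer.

Consider each possible location of the ruby in turn.
If it is in chest 1 (prior 1/6): the guide opened chest 1, so this case is ruled out; weight (1/6)·0 = 0.
If it is in any of chests 2, 3, 4, 5, and 6 (prior 1/6 each): chest 1 is the lowest-numbered option available, probability 1; weight (1/6)·1 = 1/6 each.
The weights sum to 5/6.
So P(the ruby in chest 2 | the guide opened chest 1) = (1/6) / (5/6) = 1/5.

1/5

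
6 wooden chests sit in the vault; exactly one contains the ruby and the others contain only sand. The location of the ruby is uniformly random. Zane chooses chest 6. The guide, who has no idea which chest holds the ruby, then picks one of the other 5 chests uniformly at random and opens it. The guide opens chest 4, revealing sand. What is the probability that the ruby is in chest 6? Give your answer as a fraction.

1/5

Because the guide chose which chest to open without knowing where the ruby is, the choice is independent of the prize location. Learning that chest 4 does not hold the ruby simply rules out that one location and leaves the remaining 5 chests still equally likely by symmetry.
So P(the ruby in chest 6) = 1/5.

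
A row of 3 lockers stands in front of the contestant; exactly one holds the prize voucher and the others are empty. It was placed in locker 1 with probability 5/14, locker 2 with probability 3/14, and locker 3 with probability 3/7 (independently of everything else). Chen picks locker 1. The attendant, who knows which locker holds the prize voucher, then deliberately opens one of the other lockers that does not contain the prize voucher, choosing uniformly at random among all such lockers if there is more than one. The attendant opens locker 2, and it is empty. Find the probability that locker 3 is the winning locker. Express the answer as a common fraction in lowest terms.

12/17

Apply Bayes' rule, conditioning on where the prize voucher actually is.
If it is in locker 1 (prior 5/14): the attendant has 2 equally likely choices, so probability 1/2; weight (5/14)·(1/2) = 5/28.
If it is in locker 2 (prior 3/14): the attendant opened locker 2, so this case is ruled out; weight (3/14)·0 = 0.
If it is in locker 3 (prior 3/7): the attendant has no choice, probability 1; weight (3/7)·1 = 3/7.
The weights sum to 17/28.
So P(the prize voucher in locker 3 | the attendant opened locker 2) = (3/7) / (17/28) = 12/17.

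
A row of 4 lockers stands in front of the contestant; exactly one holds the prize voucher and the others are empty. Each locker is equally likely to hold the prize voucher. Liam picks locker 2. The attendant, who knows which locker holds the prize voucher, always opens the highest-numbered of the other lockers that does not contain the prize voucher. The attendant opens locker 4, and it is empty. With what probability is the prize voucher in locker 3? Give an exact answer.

Consider each possible location of the prize voucher in turn.
If it is in any of lockers 1, 2, and 3 (prior 1/4 each): locker 4 is the highest-numbered option available, probability 1; weight (1/4)·1 = 1/4 each.
If it is in locker 4 (prior 1/4): the attendant opened locker 4, so this case is ruled out; weight (1/4)·0 = 0.
The weights sum to 3/4.
So P(the prize voucher in locker 3 | the attendant opened locker 4) = (1/4) / (3/4) = 1/3.

1/3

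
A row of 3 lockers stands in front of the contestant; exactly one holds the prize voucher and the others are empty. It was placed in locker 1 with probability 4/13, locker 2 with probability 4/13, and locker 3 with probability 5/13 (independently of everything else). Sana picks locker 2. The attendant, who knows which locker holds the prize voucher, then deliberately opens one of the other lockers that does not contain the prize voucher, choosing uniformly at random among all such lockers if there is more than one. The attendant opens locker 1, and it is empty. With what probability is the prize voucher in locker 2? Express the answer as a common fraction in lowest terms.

Apply Bayes' rule, conditioning on where the prize voucher actually is.
If it is in locker 1 (prior 4/13): the attendant opened locker 1, so this case is ruled out; weight (4/13)·0 = 0.
If it is in locker 2 (prior 4/13): the attendant has 2 equally likely choices, so probability 1/2; weight (4/13)·(1/2) = 2/13.
If it is in locker 3 (prior 5/13): the attendant has no choice, probability 1; weight (5/13)·1 = 5/13.
The weights sum to 7/13.
So P(the prize voucher in locker 2 | the attendant opened locker 1) = (2/13) / (7/13) = 2/7.

2/7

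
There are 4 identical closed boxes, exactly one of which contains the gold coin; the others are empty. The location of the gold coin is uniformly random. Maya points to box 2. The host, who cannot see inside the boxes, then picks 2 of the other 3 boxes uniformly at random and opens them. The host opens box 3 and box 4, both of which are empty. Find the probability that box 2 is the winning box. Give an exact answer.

Consider each possible location of the gold coin in turn.
If it is in either of boxes 1 and 2 (prior 1/4 each): the host picks exactly this set with probability 1/3 regardless, and none is the prize; weight (1/4)·(1/3) = 1/12 each.
If it is in either of boxes 3 and 4 (prior 1/4 each): that box was opened and seen not to hold the prize — ruled out; weight (1/4)·0 = 0 each.
The weights sum to 1/6.
So P(the gold coin in box 2 | the host opened box 3 and box 4) = (1/12) / (1/6) = 1/2.

1/2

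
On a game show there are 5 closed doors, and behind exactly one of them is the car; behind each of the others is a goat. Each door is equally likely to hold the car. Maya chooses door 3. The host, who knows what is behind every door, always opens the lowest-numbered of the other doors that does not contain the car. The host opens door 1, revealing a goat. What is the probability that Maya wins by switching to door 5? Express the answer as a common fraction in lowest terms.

Apply Bayes' rule, conditioning on where the car actually is.
If it is behind door 1 (prior 1/5): the host opened door 1, so this case is ruled out; weight (1/5)·0 = 0.
If it is behind any of doors 2, 3, 4, and 5 (prior 1/5 each): door 1 is the lowest-numbered option available, probability 1; weight (1/5)·1 = 1/5 each.
The weights sum to 4/5.
So P(the car behind door 5 | the host opened door 1) = (1/5) / (4/5) = 1/4.

1/4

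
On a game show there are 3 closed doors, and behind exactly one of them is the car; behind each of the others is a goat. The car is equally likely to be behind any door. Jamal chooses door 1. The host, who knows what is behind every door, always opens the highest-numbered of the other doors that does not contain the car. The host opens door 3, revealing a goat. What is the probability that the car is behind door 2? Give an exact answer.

1/2

Consider each possible location of the car in turn.
If it is behind either of doors 1 and 2 (prior 1/3 each): door 3 is the highest-numbered option available, probability 1; weight (1/3)·1 = 1/3 each.
If it is behind door 3 (prior 1/3): the host opened door 3, so this case is ruled out; weight (1/3)·0 = 0.
The weights sum to 2/3.
So P(the car behind door 2 | the host opened door 3) = (1/3) / (2/3) = 1/2.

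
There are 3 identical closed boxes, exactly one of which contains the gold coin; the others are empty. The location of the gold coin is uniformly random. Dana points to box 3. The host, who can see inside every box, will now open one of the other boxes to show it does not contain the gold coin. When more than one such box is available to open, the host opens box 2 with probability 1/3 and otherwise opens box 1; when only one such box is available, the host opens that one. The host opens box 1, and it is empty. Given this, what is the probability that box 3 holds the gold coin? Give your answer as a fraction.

Consider each possible location of the gold coin in turn.
If it is in box 1 (prior 1/3): the host opened box 1, so this case is ruled out; weight (1/3)·0 = 0.
If it is in box 2 (prior 1/3): only box 1 is available, probability 1; weight (1/3)·1 = 1/3.
If it is in box 3 (prior 1/3): box 2 is available but not opened, probability 2/3; weight (1/3)·(2/3) = 2/9.
The weights sum to 5/9.
So P(the gold coin in box 3 | the host opened box 1) = (2/9) / (5/9) = 2/5.

2/5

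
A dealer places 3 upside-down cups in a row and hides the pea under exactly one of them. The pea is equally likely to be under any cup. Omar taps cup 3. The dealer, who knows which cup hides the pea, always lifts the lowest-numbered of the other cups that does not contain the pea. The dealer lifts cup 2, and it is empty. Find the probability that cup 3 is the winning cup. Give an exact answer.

Apply Bayes' rule, conditioning on where the pea actually is.
If it is under cup 1 (prior 1/3): cup 2 is the lowest-numbered option available, probability 1; weight (1/3)·1 = 1/3.
If it is under cup 2 (prior 1/3): the dealer opened cup 2, so this case is ruled out; weight (1/3)·0 = 0.
If it is under cup 3 (prior 1/3): the dealer would have opened cup 1 instead, probability 0; weight (1/3)·0 = 0.
The weights sum to 1/3.
So P(the pea under cup 3 | the dealer opened cup 2) = 0 / (1/3) = 0.

0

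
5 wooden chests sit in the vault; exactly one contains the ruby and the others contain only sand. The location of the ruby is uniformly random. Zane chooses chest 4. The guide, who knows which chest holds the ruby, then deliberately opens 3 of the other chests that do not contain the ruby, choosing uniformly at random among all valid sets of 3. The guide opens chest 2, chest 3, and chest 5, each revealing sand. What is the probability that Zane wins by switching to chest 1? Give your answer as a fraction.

Condition on the true location of the ruby.
If it is in chest 1 (prior 1/5): the guide has no choice, probability 1; weight (1/5)·1 = 1/5.
If it is in any of chests 2, 3, and 5 (prior 1/5 each): that chest was opened and seen not to hold the prize — ruled out; weight (1/5)·0 = 0 each.
If it is in chest 4 (prior 1/5): the guide has 4 equally likely choices, so probability 1/4; weight (1/5)·(1/4) = 1/20.
The weights sum to 1/4.
So P(the ruby in chest 1 | the guide opened chest 2, chest 3, and chest 5) = (1/5) / (1/4) = 4/5.

4/5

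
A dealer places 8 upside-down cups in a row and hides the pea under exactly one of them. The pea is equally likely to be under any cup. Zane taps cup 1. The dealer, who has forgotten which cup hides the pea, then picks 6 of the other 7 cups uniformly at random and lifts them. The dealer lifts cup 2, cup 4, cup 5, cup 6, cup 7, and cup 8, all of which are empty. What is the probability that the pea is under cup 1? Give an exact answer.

Because the dealer chose which cups to lift without knowing where the pea is, the choice is independent of the prize location. Learning that none of the 6 opened cups holds the pea simply rules out those 6 locations and leaves the remaining 2 cups still equally likely by symmetry.
So P(the pea under cup 1) = 1/2.

1/2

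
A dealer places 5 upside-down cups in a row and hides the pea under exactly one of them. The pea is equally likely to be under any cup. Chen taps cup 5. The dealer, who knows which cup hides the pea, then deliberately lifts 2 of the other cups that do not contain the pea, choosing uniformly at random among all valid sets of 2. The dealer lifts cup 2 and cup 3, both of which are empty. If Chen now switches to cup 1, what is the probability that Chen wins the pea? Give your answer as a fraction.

2/5

Consider each possible location of the pea in turn.
If it is under either of cups 1 and 4 (prior 1/5 each): the dealer has 3 equally likely choices, so probability 1/3; weight (1/5)·(1/3) = 1/15 each.
If it is under either of cups 2 and 3 (prior 1/5 each): that cup was opened and seen not to hold the prize — ruled out; weight (1/5)·0 = 0 each.
If it is under cup 5 (prior 1/5): the dealer has 6 equally likely choices, so probability 1/6; weight (1/5)·(1/6) = 1/30.
The weights sum to 1/6.
So P(the pea under cup 1 | the dealer opened cup 2 and cup 3) = (1/15) / (1/6) = 2/5.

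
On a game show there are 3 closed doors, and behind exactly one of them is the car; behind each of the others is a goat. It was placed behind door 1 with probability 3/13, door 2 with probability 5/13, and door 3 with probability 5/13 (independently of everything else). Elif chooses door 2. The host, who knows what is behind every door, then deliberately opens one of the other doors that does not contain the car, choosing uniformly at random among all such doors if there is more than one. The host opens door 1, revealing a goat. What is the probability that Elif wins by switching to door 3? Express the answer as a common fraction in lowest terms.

2/3

Consider each possible location of the car in turn.
If it is behind door 1 (prior 3/13): the host opened door 1, so this case is ruled out; weight (3/13)·0 = 0.
If it is behind door 2 (prior 5/13): the host has 2 equally likely choices, so probability 1/2; weight (5/13)·(1/2) = 5/26.
If it is behind door 3 (prior 5/13): the host has no choice, probability 1; weight (5/13)·1 = 5/13.
The weights sum to 15/26.
So P(the car behind door 3 | the host opened door 1) = (5/13) / (15/26) = 2/3.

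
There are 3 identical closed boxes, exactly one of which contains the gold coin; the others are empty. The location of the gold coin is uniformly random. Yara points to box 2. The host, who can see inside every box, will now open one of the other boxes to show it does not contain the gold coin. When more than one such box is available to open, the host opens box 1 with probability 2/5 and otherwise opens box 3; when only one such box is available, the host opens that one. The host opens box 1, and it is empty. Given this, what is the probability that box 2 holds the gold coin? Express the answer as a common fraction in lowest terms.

Condition on the true location of the gold coin.
If it is in box 1 (prior 1/3): the host opened box 1, so this case is ruled out; weight (1/3)·0 = 0.
If it is in box 2 (prior 1/3): box 1 is available, opened with probability 2/5; weight (1/3)·(2/5) = 2/15.
If it is in box 3 (prior 1/3): only box 1 is available, probability 1; weight (1/3)·1 = 1/3.
The weights sum to 7/15.
So P(the gold coin in box 2 | the host opened box 1) = (2/15) / (7/15) = 2/7.

2/7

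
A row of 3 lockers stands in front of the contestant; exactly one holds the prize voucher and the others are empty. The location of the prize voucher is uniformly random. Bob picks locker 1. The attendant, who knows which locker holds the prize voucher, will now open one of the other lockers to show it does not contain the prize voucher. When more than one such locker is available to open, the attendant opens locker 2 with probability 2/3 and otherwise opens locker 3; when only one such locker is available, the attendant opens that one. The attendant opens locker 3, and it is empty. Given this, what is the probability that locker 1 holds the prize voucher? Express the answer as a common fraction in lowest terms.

1/4

Consider each possible location of the prize voucher in turn.
If it is in locker 1 (prior 1/3): locker 2 is available but not opened, probability 1/3; weight (1/3)·(1/3) = 1/9.
If it is in locker 2 (prior 1/3): only locker 3 is available, probability 1; weight (1/3)·1 = 1/3.
If it is in locker 3 (prior 1/3): the attendant opened locker 3, so this case is ruled out; weight (1/3)·0 = 0.
The weights sum to 4/9.
So P(the prize voucher in locker 1 | the attendant opened locker 3) = (1/9) / (4/9) = 1/4.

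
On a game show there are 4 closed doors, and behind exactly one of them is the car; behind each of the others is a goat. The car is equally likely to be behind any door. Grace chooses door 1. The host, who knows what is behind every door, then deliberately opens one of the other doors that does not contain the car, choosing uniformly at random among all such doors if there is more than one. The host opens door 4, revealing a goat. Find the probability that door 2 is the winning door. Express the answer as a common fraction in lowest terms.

3/8

Apply Bayes' rule, conditioning on where the car actually is.
If it is behind door 1 (prior 1/4): the host has 3 equally likely choices, so probability 1/3; weight (1/4)·(1/3) = 1/12.
If it is behind either of doors 2 and 3 (prior 1/4 each): the host has 2 equally likely choices, so probability 1/2; weight (1/4)·(1/2) = 1/8 each.
If it is behind door 4 (prior 1/4): the host opened door 4, so this case is ruled out; weight (1/4)·0 = 0.
The weights sum to 1/3.
So P(the car behind door 2 | the host opened door 4) = (1/8) / (1/3) = 3/8.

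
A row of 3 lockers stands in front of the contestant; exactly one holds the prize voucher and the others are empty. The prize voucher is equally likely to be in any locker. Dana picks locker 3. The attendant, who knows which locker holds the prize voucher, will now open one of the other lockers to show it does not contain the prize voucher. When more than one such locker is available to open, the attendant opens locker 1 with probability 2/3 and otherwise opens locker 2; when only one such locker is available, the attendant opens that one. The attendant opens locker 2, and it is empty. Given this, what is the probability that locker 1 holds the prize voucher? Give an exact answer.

Condition on the true location of the prize voucher.
If it is in locker 1 (prior 1/3): only locker 2 is available, probability 1; weight (1/3)·1 = 1/3.
If it is in locker 2 (prior 1/3): the attendant opened locker 2, so this case is ruled out; weight (1/3)·0 = 0.
If it is in locker 3 (prior 1/3): locker 1 is available but not opened, probability 1/3; weight (1/3)·(1/3) = 1/9.
The weights sum to 4/9.
So P(the prize voucher in locker 1 | the attendant opened locker 2) = (1/3) / (4/9) = 3/4.

3/4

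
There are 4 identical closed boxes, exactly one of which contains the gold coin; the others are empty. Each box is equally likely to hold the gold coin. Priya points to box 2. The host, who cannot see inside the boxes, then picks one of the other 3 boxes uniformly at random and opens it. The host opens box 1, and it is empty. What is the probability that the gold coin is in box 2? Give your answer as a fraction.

1/3

Consider each possible location of the gold coin in turn.
If it is in box 1 (prior 1/4): the host opened box 1, so this case is ruled out; weight (1/4)·0 = 0.
If it is in any of boxes 2, 3, and 4 (prior 1/4 each): the host picks box 1 with probability 1/3 regardless, and it is not the prize; weight (1/4)·(1/3) = 1/12 each.
The weights sum to 1/4.
So P(the gold coin in box 2 | the host opened box 1) = (1/12) / (1/4) = 1/3.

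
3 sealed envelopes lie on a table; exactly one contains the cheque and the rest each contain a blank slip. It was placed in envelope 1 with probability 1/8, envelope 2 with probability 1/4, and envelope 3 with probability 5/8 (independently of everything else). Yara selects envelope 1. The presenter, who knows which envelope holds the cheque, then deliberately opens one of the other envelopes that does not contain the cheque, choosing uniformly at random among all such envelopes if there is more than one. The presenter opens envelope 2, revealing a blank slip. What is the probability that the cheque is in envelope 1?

Condition on the true location of the cheque.
If it is in envelope 1 (prior 1/8): the presenter has 2 equally likely choices, so probability 1/2; weight (1/8)·(1/2) = 1/16.
If it is in envelope 2 (prior 1/4): the presenter opened envelope 2, so this case is ruled out; weight (1/4)·0 = 0.
If it is in envelope 3 (prior 5/8): the presenter has no choice, probability 1; weight (5/8)·1 = 5/8.
The weights sum to 11/16.
So P(the cheque in envelope 1 | the presenter opened envelope 2) = (1/16) / (11/16) = 1/11.

1/11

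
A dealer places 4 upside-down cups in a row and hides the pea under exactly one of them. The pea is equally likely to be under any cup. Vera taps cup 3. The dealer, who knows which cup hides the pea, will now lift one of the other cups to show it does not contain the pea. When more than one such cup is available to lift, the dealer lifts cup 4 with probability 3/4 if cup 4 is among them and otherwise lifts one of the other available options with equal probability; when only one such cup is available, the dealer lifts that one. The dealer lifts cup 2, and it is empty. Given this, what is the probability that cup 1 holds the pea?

2/7

Condition on the true location of the pea.
If it is under cup 1 (prior 1/4): cup 4 is available but not opened, probability 1/4; weight (1/4)·(1/4) = 1/16.
If it is under cup 2 (prior 1/4): the dealer opened cup 2, so this case is ruled out; weight (1/4)·0 = 0.
If it is under cup 3 (prior 1/4): cup 4 is available but not opened; cup 2 gets probability (1 − 3/4)/2 = 1/8; weight (1/4)·(1/8) = 1/32.
If it is under cup 4 (prior 1/4): cup 4 holds the prize so is unavailable; the dealer chooses uniformly among the 2 others, probability 1/2; weight (1/4)·(1/2) = 1/8.
The weights sum to 7/32.
So P(the pea under cup 1 | the dealer opened cup 2) = (1/16) / (7/32) = 2/7.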